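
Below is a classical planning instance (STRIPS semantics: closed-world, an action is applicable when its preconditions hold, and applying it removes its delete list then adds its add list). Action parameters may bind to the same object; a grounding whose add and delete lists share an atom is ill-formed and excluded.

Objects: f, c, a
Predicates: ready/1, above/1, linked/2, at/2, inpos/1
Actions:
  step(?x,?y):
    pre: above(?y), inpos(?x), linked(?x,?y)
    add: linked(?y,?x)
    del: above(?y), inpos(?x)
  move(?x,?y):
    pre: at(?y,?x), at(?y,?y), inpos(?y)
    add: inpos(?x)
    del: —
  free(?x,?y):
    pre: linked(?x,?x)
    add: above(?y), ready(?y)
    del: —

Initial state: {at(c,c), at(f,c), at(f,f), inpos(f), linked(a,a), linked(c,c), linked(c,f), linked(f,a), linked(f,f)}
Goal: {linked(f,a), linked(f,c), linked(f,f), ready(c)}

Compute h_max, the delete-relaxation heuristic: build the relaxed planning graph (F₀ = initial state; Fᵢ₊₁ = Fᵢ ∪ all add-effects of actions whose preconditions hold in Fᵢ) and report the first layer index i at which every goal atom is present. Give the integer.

F0 = init (9 atoms)
F1 = F0 ∪ {above(a), above(c), above(f), inpos(c), ready(a), ready(c), ready(f)}  (16 atoms)
F2 = F1 ∪ {linked(a,f), linked(f,c)}  (18 atoms)
goal ⊆ F2  ⇒  h_max = 2

2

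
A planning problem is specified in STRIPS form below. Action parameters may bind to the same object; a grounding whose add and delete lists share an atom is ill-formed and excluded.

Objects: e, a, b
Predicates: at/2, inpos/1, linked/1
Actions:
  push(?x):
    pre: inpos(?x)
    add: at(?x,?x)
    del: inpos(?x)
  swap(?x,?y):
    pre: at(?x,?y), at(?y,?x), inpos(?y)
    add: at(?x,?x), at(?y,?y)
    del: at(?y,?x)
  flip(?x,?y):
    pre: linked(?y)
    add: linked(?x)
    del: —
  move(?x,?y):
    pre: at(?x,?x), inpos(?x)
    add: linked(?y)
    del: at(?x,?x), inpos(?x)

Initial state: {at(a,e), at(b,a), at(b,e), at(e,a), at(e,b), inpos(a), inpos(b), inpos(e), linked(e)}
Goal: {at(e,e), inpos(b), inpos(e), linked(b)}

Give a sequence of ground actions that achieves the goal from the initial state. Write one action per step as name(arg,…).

1. swap(e,a)  →  {at(a,a), at(b,a), at(b,e), at(e,a), at(e,b), at(e,e), inpos(a), inpos(b), inpos(e), linked(e)}
2. flip(b,e)  →  {at(a,a), at(b,a), at(b,e), at(e,a), at(e,b), at(e,e), inpos(a), inpos(b), inpos(e), linked(b), linked(e)}

swap(e,a); flip(b,e)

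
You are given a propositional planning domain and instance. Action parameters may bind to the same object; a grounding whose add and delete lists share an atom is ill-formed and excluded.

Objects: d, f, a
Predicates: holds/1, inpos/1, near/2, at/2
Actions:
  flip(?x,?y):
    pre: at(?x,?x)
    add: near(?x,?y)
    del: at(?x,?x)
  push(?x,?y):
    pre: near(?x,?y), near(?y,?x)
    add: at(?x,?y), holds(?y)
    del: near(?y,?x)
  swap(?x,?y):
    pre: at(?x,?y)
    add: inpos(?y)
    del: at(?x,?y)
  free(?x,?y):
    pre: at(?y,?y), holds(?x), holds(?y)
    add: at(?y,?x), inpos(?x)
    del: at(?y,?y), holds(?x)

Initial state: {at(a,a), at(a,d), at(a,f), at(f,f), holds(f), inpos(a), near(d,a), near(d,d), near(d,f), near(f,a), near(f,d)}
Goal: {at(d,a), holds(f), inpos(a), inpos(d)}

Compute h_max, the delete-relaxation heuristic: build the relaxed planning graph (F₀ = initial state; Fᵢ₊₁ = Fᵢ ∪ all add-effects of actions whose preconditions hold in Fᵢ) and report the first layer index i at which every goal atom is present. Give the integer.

F0 = init (11 atoms)
F1 = F0 ∪ {at(d,d), at(d,f), at(f,d), holds(d), inpos(d), inpos(f), near(a,a), near(a,d), near(a,f), near(f,f)}  (21 atoms)
F2 = F1 ∪ {at(d,a), at(f,a), holds(a)}  (24 atoms)
goal ⊆ F2  ⇒  h_max = 2

2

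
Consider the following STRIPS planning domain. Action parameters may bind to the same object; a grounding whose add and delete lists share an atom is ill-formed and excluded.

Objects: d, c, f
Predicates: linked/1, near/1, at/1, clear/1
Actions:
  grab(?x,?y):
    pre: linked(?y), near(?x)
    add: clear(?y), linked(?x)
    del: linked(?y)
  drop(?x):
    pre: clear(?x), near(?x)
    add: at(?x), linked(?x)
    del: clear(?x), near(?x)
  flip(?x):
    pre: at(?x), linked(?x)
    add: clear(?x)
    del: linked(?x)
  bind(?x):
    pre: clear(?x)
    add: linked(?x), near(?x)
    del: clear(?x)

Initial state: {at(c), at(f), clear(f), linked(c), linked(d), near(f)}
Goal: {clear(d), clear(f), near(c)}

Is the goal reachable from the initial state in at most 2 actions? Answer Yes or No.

1. grab(f,d)  →  {at(c), at(f), clear(d), clear(f), linked(c), linked(f), near(f)}
2. grab(f,c)  →  {at(c), at(f), clear(c), clear(d), clear(f), linked(f), near(f)}
3. bind(c)  →  {at(c), at(f), clear(d), clear(f), linked(c), linked(f), near(c), near(f)}
optimal plan length = 3; 3 > 2

No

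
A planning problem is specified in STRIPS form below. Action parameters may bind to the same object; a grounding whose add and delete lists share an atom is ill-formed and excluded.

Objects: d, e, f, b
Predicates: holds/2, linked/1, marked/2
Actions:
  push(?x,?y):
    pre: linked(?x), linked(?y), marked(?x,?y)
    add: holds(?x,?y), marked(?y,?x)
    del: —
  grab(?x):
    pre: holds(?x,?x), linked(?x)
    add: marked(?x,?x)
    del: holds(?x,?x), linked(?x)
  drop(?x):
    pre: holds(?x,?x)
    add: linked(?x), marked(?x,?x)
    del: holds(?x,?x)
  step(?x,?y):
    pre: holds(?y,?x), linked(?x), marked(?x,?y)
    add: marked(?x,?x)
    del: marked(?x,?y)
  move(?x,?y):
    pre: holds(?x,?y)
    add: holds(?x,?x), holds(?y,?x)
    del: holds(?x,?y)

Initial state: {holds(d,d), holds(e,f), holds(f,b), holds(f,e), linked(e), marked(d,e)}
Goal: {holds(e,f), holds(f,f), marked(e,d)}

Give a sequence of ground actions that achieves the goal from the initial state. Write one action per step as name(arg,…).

drop(d); push(d,e); move(f,e)

1. drop(d)  →  {holds(e,f), holds(f,b), holds(f,e), linked(d), linked(e), marked(d,d), marked(d,e)}
2. push(d,e)  →  {holds(d,e), holds(e,f), holds(f,b), holds(f,e), linked(d), linked(e), marked(d,d), marked(d,e), marked(e,d)}
3. move(f,e)  →  {holds(d,e), holds(e,f), holds(f,b), holds(f,f), linked(d), linked(e), marked(d,d), marked(d,e), marked(e,d)}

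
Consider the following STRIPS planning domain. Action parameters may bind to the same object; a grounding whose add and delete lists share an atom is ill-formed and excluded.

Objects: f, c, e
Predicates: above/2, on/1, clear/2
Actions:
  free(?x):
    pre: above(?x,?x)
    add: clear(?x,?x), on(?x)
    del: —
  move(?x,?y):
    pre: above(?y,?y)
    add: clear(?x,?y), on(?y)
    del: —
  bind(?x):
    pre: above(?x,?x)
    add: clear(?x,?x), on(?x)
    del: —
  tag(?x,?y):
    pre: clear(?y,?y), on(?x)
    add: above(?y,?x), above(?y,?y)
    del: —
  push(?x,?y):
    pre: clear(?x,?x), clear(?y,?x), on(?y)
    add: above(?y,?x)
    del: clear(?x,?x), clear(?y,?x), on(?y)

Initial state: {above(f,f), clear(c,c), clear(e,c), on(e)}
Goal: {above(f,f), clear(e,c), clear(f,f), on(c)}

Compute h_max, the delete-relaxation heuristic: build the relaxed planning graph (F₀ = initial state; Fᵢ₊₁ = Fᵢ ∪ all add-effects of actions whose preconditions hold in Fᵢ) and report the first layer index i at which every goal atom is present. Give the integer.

F0 = init (4 atoms)
F1 = F0 ∪ {above(c,c), above(c,e), above(e,c), clear(c,f), clear(e,f), clear(f,f), on(f)}  (11 atoms)
F2 = F1 ∪ {above(c,f), above(e,f), above(f,e), clear(f,c), on(c)}  (16 atoms)
goal ⊆ F2  ⇒  h_max = 2

2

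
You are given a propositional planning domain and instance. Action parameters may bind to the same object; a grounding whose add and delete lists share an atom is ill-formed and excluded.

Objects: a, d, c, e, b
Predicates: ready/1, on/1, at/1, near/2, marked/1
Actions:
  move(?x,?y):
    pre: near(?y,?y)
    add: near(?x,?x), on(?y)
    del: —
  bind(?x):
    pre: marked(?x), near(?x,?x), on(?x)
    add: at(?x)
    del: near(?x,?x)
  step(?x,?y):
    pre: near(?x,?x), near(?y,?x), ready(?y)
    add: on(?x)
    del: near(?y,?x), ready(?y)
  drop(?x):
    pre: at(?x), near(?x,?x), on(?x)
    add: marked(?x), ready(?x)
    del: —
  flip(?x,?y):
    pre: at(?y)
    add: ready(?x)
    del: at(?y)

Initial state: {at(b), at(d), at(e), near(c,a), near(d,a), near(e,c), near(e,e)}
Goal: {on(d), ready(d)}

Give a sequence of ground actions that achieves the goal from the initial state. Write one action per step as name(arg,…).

move(d,e); move(a,d); drop(d)

1. move(d,e)  →  {at(b), at(d), at(e), near(c,a), near(d,a), near(d,d), near(e,c), near(e,e), on(e)}
2. move(a,d)  →  {at(b), at(d), at(e), near(a,a), near(c,a), near(d,a), near(d,d), near(e,c), near(e,e), on(d), on(e)}
3. drop(d)  →  {at(b), at(d), at(e), marked(d), near(a,a), near(c,a), near(d,a), near(d,d), near(e,c), near(e,e), on(d), on(e), ready(d)}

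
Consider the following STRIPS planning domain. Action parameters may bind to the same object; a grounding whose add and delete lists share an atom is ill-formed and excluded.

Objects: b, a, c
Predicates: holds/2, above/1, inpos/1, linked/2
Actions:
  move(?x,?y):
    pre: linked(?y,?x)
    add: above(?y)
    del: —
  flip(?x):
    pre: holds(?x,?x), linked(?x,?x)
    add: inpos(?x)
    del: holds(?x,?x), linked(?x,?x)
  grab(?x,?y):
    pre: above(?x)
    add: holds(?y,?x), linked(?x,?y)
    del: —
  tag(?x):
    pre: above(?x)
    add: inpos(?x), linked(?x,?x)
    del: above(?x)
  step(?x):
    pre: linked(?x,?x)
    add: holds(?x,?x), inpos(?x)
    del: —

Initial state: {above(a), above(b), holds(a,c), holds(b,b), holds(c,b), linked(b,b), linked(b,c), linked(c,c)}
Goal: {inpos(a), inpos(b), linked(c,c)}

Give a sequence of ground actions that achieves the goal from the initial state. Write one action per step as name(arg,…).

flip(b); tag(a)

1. flip(b)  →  {above(a), above(b), holds(a,c), holds(c,b), inpos(b), linked(b,c), linked(c,c)}
2. tag(a)  →  {above(b), holds(a,c), holds(c,b), inpos(a), inpos(b), linked(a,a), linked(b,c), linked(c,c)}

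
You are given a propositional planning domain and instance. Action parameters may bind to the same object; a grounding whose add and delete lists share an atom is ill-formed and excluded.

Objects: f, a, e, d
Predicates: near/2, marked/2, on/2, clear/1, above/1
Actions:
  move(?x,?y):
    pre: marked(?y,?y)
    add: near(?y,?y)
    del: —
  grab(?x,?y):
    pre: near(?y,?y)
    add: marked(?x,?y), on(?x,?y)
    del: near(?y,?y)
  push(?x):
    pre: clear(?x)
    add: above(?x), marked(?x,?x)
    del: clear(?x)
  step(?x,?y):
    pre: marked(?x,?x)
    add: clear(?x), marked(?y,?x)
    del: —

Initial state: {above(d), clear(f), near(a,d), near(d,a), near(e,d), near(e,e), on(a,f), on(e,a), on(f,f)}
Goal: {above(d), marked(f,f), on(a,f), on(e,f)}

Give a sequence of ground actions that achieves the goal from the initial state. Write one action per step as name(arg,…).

push(f); move(f,f); grab(e,f)

1. push(f)  →  {above(d), above(f), marked(f,f), near(a,d), near(d,a), near(e,d), near(e,e), on(a,f), on(e,a), on(f,f)}
2. move(f,f)  →  {above(d), above(f), marked(f,f), near(a,d), near(d,a), near(e,d), near(e,e), near(f,f), on(a,f), on(e,a), on(f,f)}
3. grab(e,f)  →  {above(d), above(f), marked(e,f), marked(f,f), near(a,d), near(d,a), near(e,d), near(e,e), on(a,f), on(e,a), on(e,f), on(f,f)}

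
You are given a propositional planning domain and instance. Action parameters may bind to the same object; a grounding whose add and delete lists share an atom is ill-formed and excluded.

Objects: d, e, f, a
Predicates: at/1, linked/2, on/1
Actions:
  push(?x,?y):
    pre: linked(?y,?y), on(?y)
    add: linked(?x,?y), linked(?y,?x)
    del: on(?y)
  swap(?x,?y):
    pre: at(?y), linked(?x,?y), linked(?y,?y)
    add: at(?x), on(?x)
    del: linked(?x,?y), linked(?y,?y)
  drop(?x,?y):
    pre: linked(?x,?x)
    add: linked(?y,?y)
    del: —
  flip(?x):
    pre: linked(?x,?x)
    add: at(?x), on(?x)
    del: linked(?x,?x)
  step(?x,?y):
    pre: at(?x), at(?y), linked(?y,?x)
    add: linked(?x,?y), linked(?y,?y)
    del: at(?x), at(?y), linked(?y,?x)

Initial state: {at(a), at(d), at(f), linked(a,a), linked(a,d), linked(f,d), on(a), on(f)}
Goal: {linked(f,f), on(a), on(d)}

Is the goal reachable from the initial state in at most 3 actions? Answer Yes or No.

Yes

1. drop(a,d)  →  {at(a), at(d), at(f), linked(a,a), linked(a,d), linked(d,d), linked(f,d), on(a), on(f)}
2. swap(d,d)  →  {at(a), at(d), at(f), linked(a,a), linked(a,d), linked(f,d), on(a), on(d), on(f)}
3. drop(a,f)  →  {at(a), at(d), at(f), linked(a,a), linked(a,d), linked(f,d), linked(f,f), on(a), on(d), on(f)}
optimal plan length = 3; 3 ≤ 3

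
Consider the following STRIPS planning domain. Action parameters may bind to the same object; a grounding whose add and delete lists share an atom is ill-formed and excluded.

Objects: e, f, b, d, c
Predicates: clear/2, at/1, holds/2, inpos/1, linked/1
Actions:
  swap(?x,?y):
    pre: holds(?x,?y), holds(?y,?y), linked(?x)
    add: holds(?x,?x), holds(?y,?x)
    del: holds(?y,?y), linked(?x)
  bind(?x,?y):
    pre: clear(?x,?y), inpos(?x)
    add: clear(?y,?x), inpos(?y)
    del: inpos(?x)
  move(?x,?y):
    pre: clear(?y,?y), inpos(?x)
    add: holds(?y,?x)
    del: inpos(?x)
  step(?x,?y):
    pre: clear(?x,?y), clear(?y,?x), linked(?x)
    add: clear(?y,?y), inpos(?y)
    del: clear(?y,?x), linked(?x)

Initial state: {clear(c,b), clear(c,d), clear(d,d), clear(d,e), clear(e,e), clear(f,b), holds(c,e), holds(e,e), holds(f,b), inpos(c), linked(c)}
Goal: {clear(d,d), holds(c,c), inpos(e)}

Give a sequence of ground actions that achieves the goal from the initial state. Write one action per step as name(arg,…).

1. swap(c,e)  →  {clear(c,b), clear(c,d), clear(d,d), clear(d,e), clear(e,e), clear(f,b), holds(c,c), holds(c,e), holds(e,c), holds(f,b), inpos(c)}
2. bind(c,d)  →  {clear(c,b), clear(c,d), clear(d,c), clear(d,d), clear(d,e), clear(e,e), clear(f,b), holds(c,c), holds(c,e), holds(e,c), holds(f,b), inpos(d)}
3. bind(d,e)  →  {clear(c,b), clear(c,d), clear(d,c), clear(d,d), clear(d,e), clear(e,d), clear(e,e), clear(f,b), holds(c,c), holds(c,e), holds(e,c), holds(f,b), inpos(e)}

swap(c,e); bind(c,d); bind(d,e)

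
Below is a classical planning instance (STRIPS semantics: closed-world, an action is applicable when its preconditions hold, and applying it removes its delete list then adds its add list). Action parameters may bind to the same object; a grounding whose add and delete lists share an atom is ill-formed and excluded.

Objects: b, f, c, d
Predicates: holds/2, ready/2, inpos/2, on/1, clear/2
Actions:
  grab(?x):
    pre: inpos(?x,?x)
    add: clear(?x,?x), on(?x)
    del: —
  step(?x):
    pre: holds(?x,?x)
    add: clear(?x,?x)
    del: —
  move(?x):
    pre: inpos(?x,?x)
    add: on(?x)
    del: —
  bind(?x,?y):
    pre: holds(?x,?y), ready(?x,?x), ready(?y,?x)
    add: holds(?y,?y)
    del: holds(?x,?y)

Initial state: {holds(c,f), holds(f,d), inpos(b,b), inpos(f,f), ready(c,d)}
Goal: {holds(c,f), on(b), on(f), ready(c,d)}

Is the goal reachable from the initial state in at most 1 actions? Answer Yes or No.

No

1. grab(b)  →  {clear(b,b), holds(c,f), holds(f,d), inpos(b,b), inpos(f,f), on(b), ready(c,d)}
2. grab(f)  →  {clear(b,b), clear(f,f), holds(c,f), holds(f,d), inpos(b,b), inpos(f,f), on(b), on(f), ready(c,d)}
optimal plan length = 2; 2 > 1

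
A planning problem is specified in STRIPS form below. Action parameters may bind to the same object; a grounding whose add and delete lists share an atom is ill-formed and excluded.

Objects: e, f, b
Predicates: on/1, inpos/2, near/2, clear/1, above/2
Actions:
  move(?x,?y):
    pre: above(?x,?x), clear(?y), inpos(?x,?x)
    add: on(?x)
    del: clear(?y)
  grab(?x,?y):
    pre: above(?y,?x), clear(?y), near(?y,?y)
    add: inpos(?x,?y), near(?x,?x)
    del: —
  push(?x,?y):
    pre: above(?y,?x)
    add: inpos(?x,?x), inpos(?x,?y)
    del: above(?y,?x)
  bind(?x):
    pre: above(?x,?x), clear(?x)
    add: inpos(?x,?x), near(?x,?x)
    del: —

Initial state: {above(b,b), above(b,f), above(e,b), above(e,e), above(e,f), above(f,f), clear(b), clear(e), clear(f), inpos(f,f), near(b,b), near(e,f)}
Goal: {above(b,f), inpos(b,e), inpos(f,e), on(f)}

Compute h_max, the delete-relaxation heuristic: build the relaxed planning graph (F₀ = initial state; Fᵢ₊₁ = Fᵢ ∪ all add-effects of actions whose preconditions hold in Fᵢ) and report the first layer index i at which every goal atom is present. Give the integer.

F0 = init (12 atoms)
F1 = F0 ∪ {inpos(b,b), inpos(b,e), inpos(e,e), inpos(f,b), inpos(f,e), near(e,e), near(f,f), on(f)}  (20 atoms)
goal ⊆ F1  ⇒  h_max = 1

1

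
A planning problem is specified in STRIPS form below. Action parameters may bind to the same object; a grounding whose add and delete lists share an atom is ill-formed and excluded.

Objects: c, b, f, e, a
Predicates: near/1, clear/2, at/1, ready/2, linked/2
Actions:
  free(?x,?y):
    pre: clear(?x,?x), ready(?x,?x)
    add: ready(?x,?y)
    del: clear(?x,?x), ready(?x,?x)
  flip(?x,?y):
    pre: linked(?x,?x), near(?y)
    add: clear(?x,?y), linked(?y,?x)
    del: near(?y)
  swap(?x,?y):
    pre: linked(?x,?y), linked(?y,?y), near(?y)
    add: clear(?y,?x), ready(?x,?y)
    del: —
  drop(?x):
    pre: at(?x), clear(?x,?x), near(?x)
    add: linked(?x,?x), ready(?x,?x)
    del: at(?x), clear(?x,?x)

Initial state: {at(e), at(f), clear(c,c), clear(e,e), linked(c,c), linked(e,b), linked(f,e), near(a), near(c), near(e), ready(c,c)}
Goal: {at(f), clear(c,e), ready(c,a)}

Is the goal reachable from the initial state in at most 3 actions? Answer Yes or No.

1. free(c,a)  →  {at(e), at(f), clear(e,e), linked(c,c), linked(e,b), linked(f,e), near(a), near(c), near(e), ready(c,a)}
2. flip(c,e)  →  {at(e), at(f), clear(c,e), clear(e,e), linked(c,c), linked(e,b), linked(e,c), linked(f,e), near(a), near(c), ready(c,a)}
optimal plan length = 2; 2 ≤ 3

Yes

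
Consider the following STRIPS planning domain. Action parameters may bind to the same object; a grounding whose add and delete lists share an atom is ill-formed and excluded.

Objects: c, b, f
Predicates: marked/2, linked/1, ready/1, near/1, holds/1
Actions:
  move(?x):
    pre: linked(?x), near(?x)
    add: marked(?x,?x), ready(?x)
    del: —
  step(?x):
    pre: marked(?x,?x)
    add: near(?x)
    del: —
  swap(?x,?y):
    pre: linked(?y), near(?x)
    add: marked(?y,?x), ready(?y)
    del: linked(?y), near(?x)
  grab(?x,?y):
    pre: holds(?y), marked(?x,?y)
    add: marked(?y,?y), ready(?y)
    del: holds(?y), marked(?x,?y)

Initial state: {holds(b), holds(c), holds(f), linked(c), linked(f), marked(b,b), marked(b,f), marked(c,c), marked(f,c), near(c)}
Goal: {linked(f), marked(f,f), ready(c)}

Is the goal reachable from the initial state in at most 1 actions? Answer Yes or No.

1. move(c)  →  {holds(b), holds(c), holds(f), linked(c), linked(f), marked(b,b), marked(b,f), marked(c,c), marked(f,c), near(c), ready(c)}
2. grab(b,f)  →  {holds(b), holds(c), linked(c), linked(f), marked(b,b), marked(c,c), marked(f,c), marked(f,f), near(c), ready(c), ready(f)}
optimal plan length = 2; 2 > 1

No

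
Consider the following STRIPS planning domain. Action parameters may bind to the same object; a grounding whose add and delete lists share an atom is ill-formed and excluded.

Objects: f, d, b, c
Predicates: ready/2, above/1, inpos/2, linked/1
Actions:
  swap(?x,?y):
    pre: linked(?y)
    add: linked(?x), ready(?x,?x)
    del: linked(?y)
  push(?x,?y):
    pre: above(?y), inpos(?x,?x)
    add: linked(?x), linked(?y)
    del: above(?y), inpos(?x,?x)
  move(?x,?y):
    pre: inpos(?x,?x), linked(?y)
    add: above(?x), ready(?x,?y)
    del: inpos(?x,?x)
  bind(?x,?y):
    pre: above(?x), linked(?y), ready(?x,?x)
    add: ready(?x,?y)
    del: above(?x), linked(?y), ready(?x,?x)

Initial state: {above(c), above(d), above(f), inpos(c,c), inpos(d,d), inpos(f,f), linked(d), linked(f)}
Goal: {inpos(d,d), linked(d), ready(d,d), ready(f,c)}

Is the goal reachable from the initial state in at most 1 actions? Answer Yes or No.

1. swap(d,f)  →  {above(c), above(d), above(f), inpos(c,c), inpos(d,d), inpos(f,f), linked(d), ready(d,d)}
2. push(c,f)  →  {above(c), above(d), inpos(d,d), inpos(f,f), linked(c), linked(d), linked(f), ready(d,d)}
3. move(f,c)  →  {above(c), above(d), above(f), inpos(d,d), linked(c), linked(d), linked(f), ready(d,d), ready(f,c)}
optimal plan length = 3; 3 > 1

No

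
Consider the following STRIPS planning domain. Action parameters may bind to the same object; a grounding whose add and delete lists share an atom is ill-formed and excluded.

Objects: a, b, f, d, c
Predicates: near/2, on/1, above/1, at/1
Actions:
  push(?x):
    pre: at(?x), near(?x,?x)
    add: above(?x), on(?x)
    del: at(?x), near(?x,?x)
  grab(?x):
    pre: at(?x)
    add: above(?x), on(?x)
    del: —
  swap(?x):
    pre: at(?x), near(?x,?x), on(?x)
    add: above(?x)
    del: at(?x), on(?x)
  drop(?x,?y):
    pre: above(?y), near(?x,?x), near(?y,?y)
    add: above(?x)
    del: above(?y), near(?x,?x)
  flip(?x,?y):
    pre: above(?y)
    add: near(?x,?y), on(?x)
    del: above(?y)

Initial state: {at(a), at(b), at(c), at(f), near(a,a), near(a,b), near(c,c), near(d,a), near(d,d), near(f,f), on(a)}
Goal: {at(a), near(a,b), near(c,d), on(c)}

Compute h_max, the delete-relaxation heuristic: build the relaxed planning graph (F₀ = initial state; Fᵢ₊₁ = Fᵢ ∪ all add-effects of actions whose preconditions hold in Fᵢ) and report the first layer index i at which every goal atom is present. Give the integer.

3

F0 = init (11 atoms)
F1 = F0 ∪ {above(a), above(b), above(c), above(f), on(b), on(c), on(f)}  (18 atoms)
F2 = F1 ∪ {above(d), near(a,c), near(a,f), near(b,a), near(b,b), near(b,c), near(b,f), near(c,a), near(c,b), near(c,f), near(d,b), near(d,c), near(d,f), near(f,a), near(f,b), near(f,c), on(d)}  (35 atoms)
F3 = F2 ∪ {near(a,d), near(b,d), near(c,d), near(f,d)}  (39 atoms)
goal ⊆ F3  ⇒  h_max = 3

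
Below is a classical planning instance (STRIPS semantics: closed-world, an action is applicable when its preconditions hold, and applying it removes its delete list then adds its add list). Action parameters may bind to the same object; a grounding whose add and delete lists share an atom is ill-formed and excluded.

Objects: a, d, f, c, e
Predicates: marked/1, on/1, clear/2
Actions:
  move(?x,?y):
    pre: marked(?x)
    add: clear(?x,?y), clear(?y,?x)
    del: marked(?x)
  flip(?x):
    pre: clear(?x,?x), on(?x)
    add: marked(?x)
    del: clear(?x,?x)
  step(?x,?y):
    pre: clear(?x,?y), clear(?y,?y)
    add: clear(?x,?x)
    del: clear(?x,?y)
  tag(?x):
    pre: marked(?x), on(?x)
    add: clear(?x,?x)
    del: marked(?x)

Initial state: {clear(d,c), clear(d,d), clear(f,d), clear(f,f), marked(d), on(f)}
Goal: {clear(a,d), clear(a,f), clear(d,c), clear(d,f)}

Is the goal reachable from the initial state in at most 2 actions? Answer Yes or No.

1. move(d,a)  →  {clear(a,d), clear(d,a), clear(d,c), clear(d,d), clear(f,d), clear(f,f), on(f)}
2. flip(f)  →  {clear(a,d), clear(d,a), clear(d,c), clear(d,d), clear(f,d), marked(f), on(f)}
3. move(f,a)  →  {clear(a,d), clear(a,f), clear(d,a), clear(d,c), clear(d,d), clear(f,a), clear(f,d), on(f)}
4. step(f,d)  →  {clear(a,d), clear(a,f), clear(d,a), clear(d,c), clear(d,d), clear(f,a), clear(f,f), on(f)}
5. flip(f)  →  {clear(a,d), clear(a,f), clear(d,a), clear(d,c), clear(d,d), clear(f,a), marked(f), on(f)}
6. move(f,d)  →  {clear(a,d), clear(a,f), clear(d,a), clear(d,c), clear(d,d), clear(d,f), clear(f,a), clear(f,d), on(f)}
optimal plan length = 6; 6 > 2

No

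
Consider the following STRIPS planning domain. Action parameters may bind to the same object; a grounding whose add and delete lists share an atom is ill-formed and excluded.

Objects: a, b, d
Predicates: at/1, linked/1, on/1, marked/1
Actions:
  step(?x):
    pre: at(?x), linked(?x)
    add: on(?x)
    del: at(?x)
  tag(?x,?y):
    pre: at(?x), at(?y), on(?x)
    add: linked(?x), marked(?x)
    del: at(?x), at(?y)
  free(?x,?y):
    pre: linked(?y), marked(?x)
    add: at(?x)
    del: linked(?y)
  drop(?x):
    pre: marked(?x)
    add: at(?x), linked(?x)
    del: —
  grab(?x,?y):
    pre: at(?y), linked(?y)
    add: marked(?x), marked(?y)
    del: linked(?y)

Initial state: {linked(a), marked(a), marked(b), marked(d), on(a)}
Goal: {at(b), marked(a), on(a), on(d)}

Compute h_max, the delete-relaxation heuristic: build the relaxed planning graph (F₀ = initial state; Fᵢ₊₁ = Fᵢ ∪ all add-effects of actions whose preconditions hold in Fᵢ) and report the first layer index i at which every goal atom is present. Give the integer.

2

F0 = init (5 atoms)
F1 = F0 ∪ {at(a), at(b), at(d), linked(b), linked(d)}  (10 atoms)
F2 = F1 ∪ {on(b), on(d)}  (12 atoms)
goal ⊆ F2  ⇒  h_max = 2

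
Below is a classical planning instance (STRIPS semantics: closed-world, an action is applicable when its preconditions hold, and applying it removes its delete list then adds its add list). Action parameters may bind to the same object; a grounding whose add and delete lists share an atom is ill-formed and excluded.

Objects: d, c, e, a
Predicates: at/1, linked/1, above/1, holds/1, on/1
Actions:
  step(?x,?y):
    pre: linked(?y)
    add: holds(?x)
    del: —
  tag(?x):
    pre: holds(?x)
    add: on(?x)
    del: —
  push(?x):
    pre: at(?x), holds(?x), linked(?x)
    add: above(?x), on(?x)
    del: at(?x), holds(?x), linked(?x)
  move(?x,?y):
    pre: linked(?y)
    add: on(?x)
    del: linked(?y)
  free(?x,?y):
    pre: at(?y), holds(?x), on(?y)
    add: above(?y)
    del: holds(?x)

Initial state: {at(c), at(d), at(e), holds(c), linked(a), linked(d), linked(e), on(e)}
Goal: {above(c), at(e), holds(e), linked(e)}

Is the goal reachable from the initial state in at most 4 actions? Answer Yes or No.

Yes

1. step(e,d)  →  {at(c), at(d), at(e), holds(c), holds(e), linked(a), linked(d), linked(e), on(e)}
2. tag(c)  →  {at(c), at(d), at(e), holds(c), holds(e), linked(a), linked(d), linked(e), on(c), on(e)}
3. free(c,c)  →  {above(c), at(c), at(d), at(e), holds(e), linked(a), linked(d), linked(e), on(c), on(e)}
optimal plan length = 3; 3 ≤ 4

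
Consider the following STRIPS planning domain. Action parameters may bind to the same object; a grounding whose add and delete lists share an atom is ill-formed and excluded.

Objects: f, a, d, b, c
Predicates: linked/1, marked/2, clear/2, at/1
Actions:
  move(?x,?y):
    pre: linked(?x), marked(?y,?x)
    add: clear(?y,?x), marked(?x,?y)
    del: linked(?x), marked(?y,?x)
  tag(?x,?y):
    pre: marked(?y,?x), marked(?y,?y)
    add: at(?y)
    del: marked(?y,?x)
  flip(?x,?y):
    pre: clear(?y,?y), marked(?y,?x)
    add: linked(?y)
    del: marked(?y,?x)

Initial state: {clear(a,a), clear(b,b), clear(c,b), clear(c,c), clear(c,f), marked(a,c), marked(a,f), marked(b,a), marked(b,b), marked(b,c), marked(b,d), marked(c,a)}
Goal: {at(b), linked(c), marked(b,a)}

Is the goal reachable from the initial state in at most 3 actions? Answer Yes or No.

1. tag(d,b)  →  {at(b), clear(a,a), clear(b,b), clear(c,b), clear(c,c), clear(c,f), marked(a,c), marked(a,f), marked(b,a), marked(b,b), marked(b,c), marked(c,a)}
2. flip(a,c)  →  {at(b), clear(a,a), clear(b,b), clear(c,b), clear(c,c), clear(c,f), linked(c), marked(a,c), marked(a,f), marked(b,a), marked(b,b), marked(b,c)}
optimal plan length = 2; 2 ≤ 3

Yes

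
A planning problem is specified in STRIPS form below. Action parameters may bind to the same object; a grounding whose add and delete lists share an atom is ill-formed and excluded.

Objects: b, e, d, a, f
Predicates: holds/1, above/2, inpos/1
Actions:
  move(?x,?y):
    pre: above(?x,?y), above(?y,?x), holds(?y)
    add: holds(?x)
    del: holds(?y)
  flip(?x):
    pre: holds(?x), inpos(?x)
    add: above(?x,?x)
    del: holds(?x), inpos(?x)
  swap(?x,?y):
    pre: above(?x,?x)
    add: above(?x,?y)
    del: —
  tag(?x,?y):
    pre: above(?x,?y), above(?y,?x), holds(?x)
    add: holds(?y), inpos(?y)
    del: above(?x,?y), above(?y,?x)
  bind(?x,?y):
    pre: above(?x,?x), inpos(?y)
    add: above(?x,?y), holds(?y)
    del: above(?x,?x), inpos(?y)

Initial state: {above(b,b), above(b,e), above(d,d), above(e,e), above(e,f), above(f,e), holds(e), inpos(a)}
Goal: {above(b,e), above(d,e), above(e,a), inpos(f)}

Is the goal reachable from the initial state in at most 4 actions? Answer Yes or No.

1. swap(e,a)  →  {above(b,b), above(b,e), above(d,d), above(e,a), above(e,e), above(e,f), above(f,e), holds(e), inpos(a)}
2. swap(d,e)  →  {above(b,b), above(b,e), above(d,d), above(d,e), above(e,a), above(e,e), above(e,f), above(f,e), holds(e), inpos(a)}
3. tag(e,f)  →  {above(b,b), above(b,e), above(d,d), above(d,e), above(e,a), above(e,e), holds(e), holds(f), inpos(a), inpos(f)}
optimal plan length = 3; 3 ≤ 4

Yes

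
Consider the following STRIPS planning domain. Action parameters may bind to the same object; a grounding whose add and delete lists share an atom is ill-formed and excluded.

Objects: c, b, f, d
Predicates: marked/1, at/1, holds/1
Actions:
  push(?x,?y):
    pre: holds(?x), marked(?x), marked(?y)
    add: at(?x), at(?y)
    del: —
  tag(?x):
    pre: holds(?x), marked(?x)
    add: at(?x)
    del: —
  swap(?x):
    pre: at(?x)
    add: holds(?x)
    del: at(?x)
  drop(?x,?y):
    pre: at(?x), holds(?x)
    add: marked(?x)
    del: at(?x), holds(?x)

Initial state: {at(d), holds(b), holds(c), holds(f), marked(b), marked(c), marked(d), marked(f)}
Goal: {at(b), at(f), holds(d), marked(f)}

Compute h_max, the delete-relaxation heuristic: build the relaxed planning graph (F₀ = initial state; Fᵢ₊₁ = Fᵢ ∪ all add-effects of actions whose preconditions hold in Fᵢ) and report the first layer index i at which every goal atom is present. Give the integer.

1

F0 = init (8 atoms)
F1 = F0 ∪ {at(b), at(c), at(f), holds(d)}  (12 atoms)
goal ⊆ F1  ⇒  h_max = 1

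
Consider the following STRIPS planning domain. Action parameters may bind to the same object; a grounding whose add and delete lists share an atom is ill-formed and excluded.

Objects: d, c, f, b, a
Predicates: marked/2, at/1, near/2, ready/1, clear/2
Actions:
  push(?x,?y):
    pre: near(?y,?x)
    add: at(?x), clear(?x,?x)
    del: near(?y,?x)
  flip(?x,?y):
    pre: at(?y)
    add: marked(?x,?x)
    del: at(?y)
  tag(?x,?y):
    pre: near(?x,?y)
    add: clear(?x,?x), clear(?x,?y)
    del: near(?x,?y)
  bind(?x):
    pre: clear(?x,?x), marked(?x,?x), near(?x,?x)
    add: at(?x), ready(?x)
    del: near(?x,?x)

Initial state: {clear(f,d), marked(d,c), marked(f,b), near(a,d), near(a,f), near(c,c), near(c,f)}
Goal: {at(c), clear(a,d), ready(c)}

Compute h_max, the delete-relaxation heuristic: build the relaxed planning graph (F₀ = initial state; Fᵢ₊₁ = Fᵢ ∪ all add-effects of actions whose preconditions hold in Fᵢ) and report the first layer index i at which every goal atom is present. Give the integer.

3

F0 = init (7 atoms)
F1 = F0 ∪ {at(c), at(d), at(f), clear(a,a), clear(a,d), clear(a,f), clear(c,c), clear(c,f), clear(d,d), clear(f,f)}  (17 atoms)
F2 = F1 ∪ {marked(a,a), marked(b,b), marked(c,c), marked(d,d), marked(f,f)}  (22 atoms)
F3 = F2 ∪ {ready(c)}  (23 atoms)
goal ⊆ F3  ⇒  h_max = 3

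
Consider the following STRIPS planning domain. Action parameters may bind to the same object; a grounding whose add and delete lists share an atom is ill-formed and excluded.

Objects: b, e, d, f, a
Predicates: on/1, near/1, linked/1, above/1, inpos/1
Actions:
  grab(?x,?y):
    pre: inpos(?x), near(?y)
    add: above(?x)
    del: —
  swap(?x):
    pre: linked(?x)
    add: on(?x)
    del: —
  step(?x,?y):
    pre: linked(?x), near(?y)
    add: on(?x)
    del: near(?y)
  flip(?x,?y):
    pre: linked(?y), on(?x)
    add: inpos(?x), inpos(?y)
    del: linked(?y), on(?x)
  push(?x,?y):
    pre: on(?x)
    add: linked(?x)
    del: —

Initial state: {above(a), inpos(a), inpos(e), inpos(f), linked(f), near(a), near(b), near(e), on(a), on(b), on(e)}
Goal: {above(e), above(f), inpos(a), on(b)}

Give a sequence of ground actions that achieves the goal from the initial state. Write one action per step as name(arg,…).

grab(e,b); grab(f,b)

1. grab(e,b)  →  {above(a), above(e), inpos(a), inpos(e), inpos(f), linked(f), near(a), near(b), near(e), on(a), on(b), on(e)}
2. grab(f,b)  →  {above(a), above(e), above(f), inpos(a), inpos(e), inpos(f), linked(f), near(a), near(b), near(e), on(a), on(b), on(e)}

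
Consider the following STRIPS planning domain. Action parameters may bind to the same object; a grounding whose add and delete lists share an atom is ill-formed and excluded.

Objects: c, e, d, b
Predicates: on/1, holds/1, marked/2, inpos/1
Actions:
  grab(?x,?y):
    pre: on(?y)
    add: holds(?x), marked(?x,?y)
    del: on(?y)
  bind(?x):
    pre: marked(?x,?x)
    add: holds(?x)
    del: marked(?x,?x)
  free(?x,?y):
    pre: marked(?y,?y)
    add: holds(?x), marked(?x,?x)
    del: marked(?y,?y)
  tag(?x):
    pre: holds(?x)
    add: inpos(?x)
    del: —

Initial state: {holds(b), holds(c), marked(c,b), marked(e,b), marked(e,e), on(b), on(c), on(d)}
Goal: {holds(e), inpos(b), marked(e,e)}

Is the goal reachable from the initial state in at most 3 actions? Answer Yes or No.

1. grab(e,c)  →  {holds(b), holds(c), holds(e), marked(c,b), marked(e,b), marked(e,c), marked(e,e), on(b), on(d)}
2. tag(b)  →  {holds(b), holds(c), holds(e), inpos(b), marked(c,b), marked(e,b), marked(e,c), marked(e,e), on(b), on(d)}
optimal plan length = 2; 2 ≤ 3

Yes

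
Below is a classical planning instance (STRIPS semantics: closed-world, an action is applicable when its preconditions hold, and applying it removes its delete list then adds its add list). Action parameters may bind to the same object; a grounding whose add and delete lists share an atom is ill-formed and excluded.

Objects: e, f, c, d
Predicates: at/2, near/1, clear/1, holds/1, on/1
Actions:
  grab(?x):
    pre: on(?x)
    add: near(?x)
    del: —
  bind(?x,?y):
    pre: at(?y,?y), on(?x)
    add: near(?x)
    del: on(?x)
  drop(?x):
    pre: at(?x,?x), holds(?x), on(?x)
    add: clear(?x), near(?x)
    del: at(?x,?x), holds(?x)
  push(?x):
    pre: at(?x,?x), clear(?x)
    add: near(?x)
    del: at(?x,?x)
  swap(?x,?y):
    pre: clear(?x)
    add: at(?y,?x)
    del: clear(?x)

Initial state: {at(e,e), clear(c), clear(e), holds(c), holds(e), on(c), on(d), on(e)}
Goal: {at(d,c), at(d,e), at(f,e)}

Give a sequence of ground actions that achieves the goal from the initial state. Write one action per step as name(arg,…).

swap(e,f); drop(e); swap(e,d); swap(c,d)

1. swap(e,f)  →  {at(e,e), at(f,e), clear(c), holds(c), holds(e), on(c), on(d), on(e)}
2. drop(e)  →  {at(f,e), clear(c), clear(e), holds(c), near(e), on(c), on(d), on(e)}
3. swap(e,d)  →  {at(d,e), at(f,e), clear(c), holds(c), near(e), on(c), on(d), on(e)}
4. swap(c,d)  →  {at(d,c), at(d,e), at(f,e), holds(c), near(e), on(c), on(d), on(e)}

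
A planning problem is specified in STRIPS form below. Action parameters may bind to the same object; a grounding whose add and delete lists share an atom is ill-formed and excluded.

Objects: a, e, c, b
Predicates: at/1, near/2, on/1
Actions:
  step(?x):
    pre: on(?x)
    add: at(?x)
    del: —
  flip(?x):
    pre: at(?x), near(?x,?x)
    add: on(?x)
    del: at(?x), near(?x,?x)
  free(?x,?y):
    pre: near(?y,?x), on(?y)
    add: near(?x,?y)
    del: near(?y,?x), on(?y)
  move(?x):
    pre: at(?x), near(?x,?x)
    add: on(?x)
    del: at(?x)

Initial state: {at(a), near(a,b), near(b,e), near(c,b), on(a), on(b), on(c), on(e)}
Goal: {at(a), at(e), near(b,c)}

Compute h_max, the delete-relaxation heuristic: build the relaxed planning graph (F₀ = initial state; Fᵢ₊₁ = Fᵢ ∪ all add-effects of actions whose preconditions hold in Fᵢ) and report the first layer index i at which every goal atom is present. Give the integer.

F0 = init (8 atoms)
F1 = F0 ∪ {at(b), at(c), at(e), near(b,a), near(b,c), near(e,b)}  (14 atoms)
goal ⊆ F1  ⇒  h_max = 1

1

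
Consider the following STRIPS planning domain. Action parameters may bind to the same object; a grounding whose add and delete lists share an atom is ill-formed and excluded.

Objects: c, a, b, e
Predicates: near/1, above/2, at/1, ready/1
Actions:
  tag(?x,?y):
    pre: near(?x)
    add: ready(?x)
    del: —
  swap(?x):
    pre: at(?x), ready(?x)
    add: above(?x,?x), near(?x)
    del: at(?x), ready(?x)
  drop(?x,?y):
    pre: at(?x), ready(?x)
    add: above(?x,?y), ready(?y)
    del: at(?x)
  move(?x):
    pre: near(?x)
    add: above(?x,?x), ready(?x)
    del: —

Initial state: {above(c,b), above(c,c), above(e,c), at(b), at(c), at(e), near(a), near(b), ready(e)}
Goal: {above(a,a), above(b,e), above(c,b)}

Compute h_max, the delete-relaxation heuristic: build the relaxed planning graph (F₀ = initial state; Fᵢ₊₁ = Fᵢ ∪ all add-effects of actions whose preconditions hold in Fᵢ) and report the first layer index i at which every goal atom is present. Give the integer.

F0 = init (9 atoms)
F1 = F0 ∪ {above(a,a), above(b,b), above(e,a), above(e,b), above(e,e), near(e), ready(a), ready(b), ready(c)}  (18 atoms)
F2 = F1 ∪ {above(b,a), above(b,c), above(b,e), above(c,a), above(c,e), near(c)}  (24 atoms)
goal ⊆ F2  ⇒  h_max = 2

2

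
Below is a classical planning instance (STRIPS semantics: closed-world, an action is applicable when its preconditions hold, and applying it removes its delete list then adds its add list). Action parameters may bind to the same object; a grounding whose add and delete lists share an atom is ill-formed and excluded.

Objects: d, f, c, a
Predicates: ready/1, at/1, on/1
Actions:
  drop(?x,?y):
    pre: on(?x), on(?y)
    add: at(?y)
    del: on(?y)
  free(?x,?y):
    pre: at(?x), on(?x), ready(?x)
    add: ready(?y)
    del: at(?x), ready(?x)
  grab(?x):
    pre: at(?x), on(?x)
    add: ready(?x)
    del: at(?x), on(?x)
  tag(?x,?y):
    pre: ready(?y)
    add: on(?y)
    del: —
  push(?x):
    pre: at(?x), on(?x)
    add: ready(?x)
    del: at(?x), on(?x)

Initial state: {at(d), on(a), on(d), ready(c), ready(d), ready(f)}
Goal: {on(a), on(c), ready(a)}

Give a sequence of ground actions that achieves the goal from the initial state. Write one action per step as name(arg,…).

free(d,a); tag(d,c)

1. free(d,a)  →  {on(a), on(d), ready(a), ready(c), ready(f)}
2. tag(d,c)  →  {on(a), on(c), on(d), ready(a), ready(c), ready(f)}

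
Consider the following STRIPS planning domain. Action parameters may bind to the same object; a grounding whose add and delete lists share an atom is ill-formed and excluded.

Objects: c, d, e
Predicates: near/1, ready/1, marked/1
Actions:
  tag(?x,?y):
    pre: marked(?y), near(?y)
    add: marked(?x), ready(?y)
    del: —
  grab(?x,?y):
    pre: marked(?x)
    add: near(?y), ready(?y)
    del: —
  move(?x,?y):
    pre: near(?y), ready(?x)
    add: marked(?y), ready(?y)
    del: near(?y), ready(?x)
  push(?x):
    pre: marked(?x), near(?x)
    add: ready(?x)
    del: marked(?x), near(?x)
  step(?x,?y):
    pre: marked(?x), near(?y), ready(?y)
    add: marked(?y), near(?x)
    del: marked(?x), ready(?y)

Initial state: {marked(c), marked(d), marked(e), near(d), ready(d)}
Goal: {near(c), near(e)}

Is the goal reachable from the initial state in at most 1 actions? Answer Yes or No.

1. grab(c,c)  →  {marked(c), marked(d), marked(e), near(c), near(d), ready(c), ready(d)}
2. grab(c,e)  →  {marked(c), marked(d), marked(e), near(c), near(d), near(e), ready(c), ready(d), ready(e)}
optimal plan length = 2; 2 > 1

No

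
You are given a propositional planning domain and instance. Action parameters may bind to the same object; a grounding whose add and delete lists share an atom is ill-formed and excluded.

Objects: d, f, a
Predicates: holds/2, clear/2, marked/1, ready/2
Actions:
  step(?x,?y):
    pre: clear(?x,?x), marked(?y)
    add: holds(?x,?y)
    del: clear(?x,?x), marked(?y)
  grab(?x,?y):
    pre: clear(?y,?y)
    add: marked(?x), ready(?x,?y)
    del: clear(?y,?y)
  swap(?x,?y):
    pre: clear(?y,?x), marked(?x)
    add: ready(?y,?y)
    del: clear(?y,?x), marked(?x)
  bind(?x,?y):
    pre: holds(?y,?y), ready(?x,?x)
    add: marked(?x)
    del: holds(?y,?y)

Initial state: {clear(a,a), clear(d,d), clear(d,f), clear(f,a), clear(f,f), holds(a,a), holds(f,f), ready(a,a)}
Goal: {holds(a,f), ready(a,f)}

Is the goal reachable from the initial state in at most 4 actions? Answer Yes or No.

Yes

1. grab(f,d)  →  {clear(a,a), clear(d,f), clear(f,a), clear(f,f), holds(a,a), holds(f,f), marked(f), ready(a,a), ready(f,d)}
2. step(a,f)  →  {clear(d,f), clear(f,a), clear(f,f), holds(a,a), holds(a,f), holds(f,f), ready(a,a), ready(f,d)}
3. grab(a,f)  →  {clear(d,f), clear(f,a), holds(a,a), holds(a,f), holds(f,f), marked(a), ready(a,a), ready(a,f), ready(f,d)}
optimal plan length = 3; 3 ≤ 4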